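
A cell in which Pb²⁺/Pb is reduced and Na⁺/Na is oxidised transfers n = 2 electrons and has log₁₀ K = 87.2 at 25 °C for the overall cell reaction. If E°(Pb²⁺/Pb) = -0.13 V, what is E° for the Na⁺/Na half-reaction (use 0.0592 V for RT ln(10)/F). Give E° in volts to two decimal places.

E°cell = (0.0592/n)·log K = (0.0592/2)(87.2) = +2.581 V.
Since Pb²⁺/Pb is the cathode and Na⁺/Na the anode, E°cell = E°(Pb²⁺/Pb) − E°(Na⁺/Na).
So E°(Na⁺/Na) = E°(Pb²⁺/Pb) − E°cell = (-0.13) − (+2.581) = -2.71 V.

-2.71 V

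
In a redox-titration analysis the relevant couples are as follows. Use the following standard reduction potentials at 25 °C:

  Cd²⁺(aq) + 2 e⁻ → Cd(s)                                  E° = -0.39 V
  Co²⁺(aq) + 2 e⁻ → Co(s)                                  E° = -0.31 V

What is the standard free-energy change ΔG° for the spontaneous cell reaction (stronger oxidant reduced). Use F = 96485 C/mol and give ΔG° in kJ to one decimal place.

-15.4 kJ

Co²⁺/Co (E° = -0.31 V) is the cathode; Cd²⁺/Cd (E° = -0.39 V) is the anode, so E°cell = +0.08 V.
Balancing electrons gives n = 2 (lcm of 2 and 2).
ΔG° = −nFE° = −(2)(96485)(+0.08) = -15,438 J = -15.4 kJ.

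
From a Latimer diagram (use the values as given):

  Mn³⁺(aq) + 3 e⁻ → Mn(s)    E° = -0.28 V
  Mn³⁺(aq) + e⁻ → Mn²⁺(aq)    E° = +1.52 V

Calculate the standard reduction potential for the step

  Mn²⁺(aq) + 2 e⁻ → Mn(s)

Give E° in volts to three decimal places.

-1.180 V

Sequential free energies add, so n₃E°₃ = n₁E°₁ + n₂E°₂.
With n₃ = 3, and the known step contributing 1×(+1.52) V, the unknown satisfies 2·E° = 3×(-0.28) − 1×(+1.52) = -2.360.
E° = -2.360 / 2 = -1.180 V.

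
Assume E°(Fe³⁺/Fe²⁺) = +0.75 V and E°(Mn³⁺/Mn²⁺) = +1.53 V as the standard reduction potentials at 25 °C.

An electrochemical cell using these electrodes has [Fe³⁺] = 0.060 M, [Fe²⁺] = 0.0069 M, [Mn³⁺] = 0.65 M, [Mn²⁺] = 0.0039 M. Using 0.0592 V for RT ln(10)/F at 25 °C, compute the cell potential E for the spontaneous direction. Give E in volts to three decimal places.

Mn³⁺/Mn²⁺ is the cathode (higher E°), Fe³⁺/Fe²⁺ the anode: E°cell = +1.53 − (+0.75) = +0.78 V, n = 1.
Overall: Mn³⁺(aq) + Fe²⁺(aq) → Mn²⁺(aq) + Fe³⁺(aq)
Q = [Mn²⁺]·[Fe³⁺] / ([Mn³⁺]·[Fe²⁺]); log Q = -1.283.
E = E° − (0.0592/n) log Q = +0.78 − (0.0592/1)(-1.283) = +0.856 V.

+0.856 V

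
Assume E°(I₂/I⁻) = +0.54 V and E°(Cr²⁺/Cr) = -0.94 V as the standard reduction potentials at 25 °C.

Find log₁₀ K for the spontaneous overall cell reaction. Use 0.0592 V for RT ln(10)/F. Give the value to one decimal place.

Cathode: I₂/I⁻; anode: Cr²⁺/Cr. E°cell = +1.48 V, n = 2.
log K = nE°cell / 0.0592 = (2)(+1.48) / 0.0592 = 50.0.

50.0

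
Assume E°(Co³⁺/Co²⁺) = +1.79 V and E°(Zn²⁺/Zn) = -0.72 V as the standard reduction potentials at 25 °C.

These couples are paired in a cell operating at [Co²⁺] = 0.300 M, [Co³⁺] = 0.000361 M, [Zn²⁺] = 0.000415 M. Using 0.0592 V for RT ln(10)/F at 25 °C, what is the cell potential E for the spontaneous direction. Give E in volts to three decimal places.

Co³⁺/Co²⁺ is the cathode (higher E°), Zn²⁺/Zn the anode: E°cell = +1.79 − (-0.72) = +2.51 V, n = 2.
Overall: 2 Co³⁺(aq) + Zn(s) → 2 Co²⁺(aq) + Zn²⁺(aq)
Q = [Co²⁺]^2·[Zn²⁺] / ([Co³⁺]^2); log Q = 2.457.
E = E° − (0.0592/n) log Q = +2.51 − (0.0592/2)(2.457) = +2.437 V.

+2.437 V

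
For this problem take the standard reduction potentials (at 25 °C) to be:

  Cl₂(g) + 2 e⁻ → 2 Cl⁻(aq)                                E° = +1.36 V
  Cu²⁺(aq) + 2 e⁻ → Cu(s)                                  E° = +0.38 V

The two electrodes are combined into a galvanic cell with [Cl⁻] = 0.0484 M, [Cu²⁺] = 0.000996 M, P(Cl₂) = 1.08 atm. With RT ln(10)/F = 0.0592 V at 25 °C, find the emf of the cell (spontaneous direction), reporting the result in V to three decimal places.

+1.148 V

Cl₂/Cl⁻ is the cathode (higher E°), Cu²⁺/Cu the anode: E°cell = +1.36 − (+0.38) = +0.98 V, n = 2.
Overall: Cl₂(g) + Cu(s) → 2 Cl⁻(aq) + Cu²⁺(aq)
Q = [Cl⁻]^2·[Cu²⁺] / (P(Cl₂)); log Q = -5.665.
E = E° − (0.0592/n) log Q = +0.98 − (0.0592/2)(-5.665) = +1.148 V.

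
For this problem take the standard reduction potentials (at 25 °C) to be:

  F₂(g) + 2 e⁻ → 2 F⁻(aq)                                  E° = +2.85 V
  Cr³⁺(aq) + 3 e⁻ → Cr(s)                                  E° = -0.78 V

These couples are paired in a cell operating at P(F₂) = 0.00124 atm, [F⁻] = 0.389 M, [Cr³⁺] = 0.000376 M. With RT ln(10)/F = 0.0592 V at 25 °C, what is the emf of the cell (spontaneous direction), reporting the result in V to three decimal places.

+3.636 V

F₂/F⁻ is the cathode (higher E°), Cr³⁺/Cr the anode: E°cell = +2.85 − (-0.78) = +3.63 V, n = 6.
Overall: 3 F₂(g) + 2 Cr(s) → 6 F⁻(aq) + 2 Cr³⁺(aq)
Q = [F⁻]^6·[Cr³⁺]^2 / (P(F₂)^3); log Q = -0.590.
E = E° − (0.0592/n) log Q = +3.63 − (0.0592/6)(-0.590) = +3.636 V.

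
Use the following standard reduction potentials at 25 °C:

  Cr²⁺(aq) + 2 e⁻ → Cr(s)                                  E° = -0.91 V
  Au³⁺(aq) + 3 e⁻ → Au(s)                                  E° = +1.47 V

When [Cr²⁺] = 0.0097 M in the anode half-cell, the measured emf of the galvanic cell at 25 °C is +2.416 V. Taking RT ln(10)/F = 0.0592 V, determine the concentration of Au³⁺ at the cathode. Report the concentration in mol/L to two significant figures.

Au³⁺/Au is the cathode, Cr²⁺/Cr the anode: E°cell = +2.38 V, n = 6.
Overall reaction: 2 Au³⁺(aq) + 3 Cr(s) → 2 Au(s) + 3 Cr²⁺(aq); Q = [Cr²⁺]^3/[Au³⁺]^2.
From E = E° − (0.0592/n) log Q: log Q = (E° − E)·n/0.0592 = (+2.38 − (+2.416))·6/0.0592 = -3.6486.
So 2·log[Au³⁺] = 3·log(0.0097) − log Q = -6.0397 − (-3.6486) = -2.3911; log[Au³⁺] = -2.3911 / 2 = -1.1955; [Au³⁺] = 10^(-1.1955) ≈ 0.064 M.

0.064 M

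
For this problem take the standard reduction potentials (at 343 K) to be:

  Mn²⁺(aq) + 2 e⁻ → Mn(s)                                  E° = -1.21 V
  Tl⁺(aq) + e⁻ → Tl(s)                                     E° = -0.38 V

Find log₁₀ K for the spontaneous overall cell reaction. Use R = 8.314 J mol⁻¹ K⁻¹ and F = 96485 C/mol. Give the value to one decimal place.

Cathode: Tl⁺/Tl; anode: Mn²⁺/Mn. E°cell = (-0.38) − (-1.21) = +0.83 V, with n = 2.
ΔG° = −nFE° = −RT ln K, so ln K = nFE°/(RT) = (2)(96485)(+0.83) / ((8.314)(343)) = 56.165.
log₁₀ K = 56.165 / ln 10 = 24.4.

24.4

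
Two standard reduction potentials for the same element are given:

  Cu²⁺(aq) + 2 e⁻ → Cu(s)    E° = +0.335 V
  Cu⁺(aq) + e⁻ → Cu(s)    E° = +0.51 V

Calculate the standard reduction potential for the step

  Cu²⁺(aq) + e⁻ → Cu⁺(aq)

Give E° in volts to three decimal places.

+0.160 V

Sequential free energies add, so n₃E°₃ = n₁E°₁ + n₂E°₂.
With n₃ = 2, and the known step contributing 1×(+0.51) V, the unknown satisfies 1·E° = 2×(+0.335) − 1×(+0.51) = +0.160.
E° = +0.160 / 1 = +0.160 V.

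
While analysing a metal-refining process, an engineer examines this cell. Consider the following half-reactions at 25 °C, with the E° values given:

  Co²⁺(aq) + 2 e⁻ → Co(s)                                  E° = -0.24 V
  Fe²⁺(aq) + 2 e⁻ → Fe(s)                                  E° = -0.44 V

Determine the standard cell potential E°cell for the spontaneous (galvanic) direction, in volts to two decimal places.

+0.20 V

The Co²⁺/Co couple has the higher reduction potential, so it is the cathode; Fe²⁺/Fe is oxidised at the anode.
E°cell = E°(cathode) − E°(anode) = (-0.24) − (-0.44) = +0.20 V.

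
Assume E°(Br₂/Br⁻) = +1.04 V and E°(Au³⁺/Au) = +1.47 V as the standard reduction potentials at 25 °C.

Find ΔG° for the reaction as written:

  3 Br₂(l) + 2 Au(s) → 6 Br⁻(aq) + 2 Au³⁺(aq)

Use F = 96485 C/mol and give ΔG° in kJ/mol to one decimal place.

As written, Br₂/Br⁻ is reduced (cathode) and Au³⁺/Au is oxidised (anode), so E°cell = (+1.04) − (+1.47) = -0.43 V.
Balancing electrons gives n = 6.
ΔG° = −nFE° = −(6)(96485)(-0.43) = 248,931 J = +248.9 kJ/mol.

+248.9 kJ/mol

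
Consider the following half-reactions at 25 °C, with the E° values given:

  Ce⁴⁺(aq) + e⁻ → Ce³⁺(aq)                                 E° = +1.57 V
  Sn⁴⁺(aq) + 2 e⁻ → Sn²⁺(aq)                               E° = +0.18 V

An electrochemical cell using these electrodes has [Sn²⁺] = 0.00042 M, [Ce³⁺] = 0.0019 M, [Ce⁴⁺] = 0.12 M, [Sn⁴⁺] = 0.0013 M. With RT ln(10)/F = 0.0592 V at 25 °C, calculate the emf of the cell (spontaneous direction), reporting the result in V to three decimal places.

+1.482 V

Ce⁴⁺/Ce³⁺ is the cathode (higher E°), Sn⁴⁺/Sn²⁺ the anode: E°cell = +1.57 − (+0.18) = +1.39 V, n = 2.
Overall: 2 Ce⁴⁺(aq) + Sn²⁺(aq) → 2 Ce³⁺(aq) + Sn⁴⁺(aq)
Q = [Ce³⁺]^2·[Sn⁴⁺] / ([Ce⁴⁺]^2·[Sn²⁺]); log Q = -3.110.
E = E° − (0.0592/n) log Q = +1.39 − (0.0592/2)(-3.110) = +1.482 V.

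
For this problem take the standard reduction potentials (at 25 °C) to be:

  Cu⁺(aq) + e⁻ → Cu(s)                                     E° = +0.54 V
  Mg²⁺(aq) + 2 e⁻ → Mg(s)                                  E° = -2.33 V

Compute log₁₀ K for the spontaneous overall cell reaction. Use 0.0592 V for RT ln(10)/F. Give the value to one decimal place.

97.0

Cathode: Cu⁺/Cu; anode: Mg²⁺/Mg. E°cell = +2.87 V, n = 2.
log K = nE°cell / 0.0592 = (2)(+2.87) / 0.0592 = 97.0.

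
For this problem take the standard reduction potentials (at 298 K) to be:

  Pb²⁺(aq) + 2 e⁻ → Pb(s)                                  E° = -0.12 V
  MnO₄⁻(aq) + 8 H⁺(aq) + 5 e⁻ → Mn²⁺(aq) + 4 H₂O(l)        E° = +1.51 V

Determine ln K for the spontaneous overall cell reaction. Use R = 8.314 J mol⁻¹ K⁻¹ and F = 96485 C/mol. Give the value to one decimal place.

Cathode: MnO₄⁻/Mn²⁺; anode: Pb²⁺/Pb. E°cell = (+1.51) − (-0.12) = +1.63 V, with n = 10.
ΔG° = −nFE° = −RT ln K, so ln K = nFE°/(RT) = (10)(96485)(+1.63) / ((8.314)(298)) = 634.777.

634.8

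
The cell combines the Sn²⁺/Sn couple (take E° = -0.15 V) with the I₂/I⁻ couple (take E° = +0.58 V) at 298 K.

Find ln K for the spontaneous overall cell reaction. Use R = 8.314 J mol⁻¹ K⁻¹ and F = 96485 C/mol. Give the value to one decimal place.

Cathode: I₂/I⁻; anode: Sn²⁺/Sn. E°cell = (+0.58) − (-0.15) = +0.73 V, with n = 2.
ΔG° = −nFE° = −RT ln K, so ln K = nFE°/(RT) = (2)(96485)(+0.73) / ((8.314)(298)) = 56.857.

56.9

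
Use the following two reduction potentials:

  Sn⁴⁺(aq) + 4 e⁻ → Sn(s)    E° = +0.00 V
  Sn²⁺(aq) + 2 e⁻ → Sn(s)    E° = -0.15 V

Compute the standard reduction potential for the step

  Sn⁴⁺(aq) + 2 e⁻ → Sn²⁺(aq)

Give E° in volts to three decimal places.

+0.150 V

Sequential free energies add, so n₃E°₃ = n₁E°₁ + n₂E°₂.
With n₃ = 4, and the known step contributing 2×(-0.15) V, the unknown satisfies 2·E° = 4×(+0.00) − 2×(-0.15) = +0.300.
E° = +0.300 / 2 = +0.150 V.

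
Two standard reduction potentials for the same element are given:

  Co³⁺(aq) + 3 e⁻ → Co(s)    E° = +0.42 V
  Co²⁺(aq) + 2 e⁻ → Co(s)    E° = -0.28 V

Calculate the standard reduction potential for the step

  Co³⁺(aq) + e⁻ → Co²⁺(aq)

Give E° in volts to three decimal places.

+1.820 V

Sequential free energies add, so n₃E°₃ = n₁E°₁ + n₂E°₂.
With n₃ = 3, and the known step contributing 2×(-0.28) V, the unknown satisfies 1·E° = 3×(+0.42) − 2×(-0.28) = +1.820.
E° = +1.820 / 1 = +1.820 V.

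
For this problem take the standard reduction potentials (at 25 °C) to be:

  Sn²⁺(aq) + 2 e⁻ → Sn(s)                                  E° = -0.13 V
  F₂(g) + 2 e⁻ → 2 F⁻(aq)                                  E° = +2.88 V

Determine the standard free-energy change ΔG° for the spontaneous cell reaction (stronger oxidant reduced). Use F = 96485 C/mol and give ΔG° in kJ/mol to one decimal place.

F₂/F⁻ (E° = +2.88 V) is the cathode; Sn²⁺/Sn (E° = -0.13 V) is the anode, so E°cell = +3.01 V.
Balancing electrons gives n = 2 (lcm of 2 and 2).
ΔG° = −nFE° = −(2)(96485)(+3.01) = -580,840 J = -580.8 kJ/mol.

-580.8 kJ/mol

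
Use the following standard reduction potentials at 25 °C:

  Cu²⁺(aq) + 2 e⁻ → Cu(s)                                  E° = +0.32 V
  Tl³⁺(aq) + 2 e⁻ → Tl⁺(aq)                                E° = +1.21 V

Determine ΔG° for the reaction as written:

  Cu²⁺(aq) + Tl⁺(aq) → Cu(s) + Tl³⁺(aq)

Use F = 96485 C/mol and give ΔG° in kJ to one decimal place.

+171.7 kJ

As written, Cu²⁺/Cu is reduced (cathode) and Tl³⁺/Tl⁺ is oxidised (anode), so E°cell = (+0.32) − (+1.21) = -0.89 V.
Balancing electrons gives n = 2.
ΔG° = −nFE° = −(2)(96485)(-0.89) = 171,743 J = +171.7 kJ.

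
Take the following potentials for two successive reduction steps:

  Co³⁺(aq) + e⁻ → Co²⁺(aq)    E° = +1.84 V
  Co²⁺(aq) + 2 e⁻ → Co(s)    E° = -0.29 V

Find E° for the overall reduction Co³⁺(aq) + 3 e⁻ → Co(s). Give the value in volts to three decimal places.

Since ΔG° = −nFE° is additive over sequential reductions, n₃E°₃ = n₁E°₁ + n₂E°₂.
E°₃ = (1×+1.84 + 2×-0.29) / 3 = (+1.260) / 3 = +0.420 V.
E° values themselves are not directly additive — weighting by electron count is essential.

+0.420 V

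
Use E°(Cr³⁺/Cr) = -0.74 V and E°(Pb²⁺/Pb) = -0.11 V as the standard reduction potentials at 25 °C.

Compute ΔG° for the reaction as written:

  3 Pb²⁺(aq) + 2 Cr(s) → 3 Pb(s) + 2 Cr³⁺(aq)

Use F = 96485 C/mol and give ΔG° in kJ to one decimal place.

-364.7 kJ

As written, Pb²⁺/Pb is reduced (cathode) and Cr³⁺/Cr is oxidised (anode), so E°cell = (-0.11) − (-0.74) = +0.63 V.
Balancing electrons gives n = 6.
ΔG° = −nFE° = −(6)(96485)(+0.63) = -364,713 J = -364.7 kJ.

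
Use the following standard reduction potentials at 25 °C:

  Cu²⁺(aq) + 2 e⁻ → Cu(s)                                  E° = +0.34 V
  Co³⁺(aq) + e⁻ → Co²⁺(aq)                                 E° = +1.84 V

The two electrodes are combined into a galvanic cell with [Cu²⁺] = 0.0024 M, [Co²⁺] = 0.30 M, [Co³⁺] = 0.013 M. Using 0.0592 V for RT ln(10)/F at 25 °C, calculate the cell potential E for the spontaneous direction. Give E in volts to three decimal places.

+1.497 V

Co³⁺/Co²⁺ is the cathode (higher E°), Cu²⁺/Cu the anode: E°cell = +1.84 − (+0.34) = +1.50 V, n = 2.
Overall: 2 Co³⁺(aq) + Cu(s) → 2 Co²⁺(aq) + Cu²⁺(aq)
Q = [Co²⁺]^2·[Cu²⁺] / ([Co³⁺]^2); log Q = 0.107.
E = E° − (0.0592/n) log Q = +1.50 − (0.0592/2)(0.107) = +1.497 V.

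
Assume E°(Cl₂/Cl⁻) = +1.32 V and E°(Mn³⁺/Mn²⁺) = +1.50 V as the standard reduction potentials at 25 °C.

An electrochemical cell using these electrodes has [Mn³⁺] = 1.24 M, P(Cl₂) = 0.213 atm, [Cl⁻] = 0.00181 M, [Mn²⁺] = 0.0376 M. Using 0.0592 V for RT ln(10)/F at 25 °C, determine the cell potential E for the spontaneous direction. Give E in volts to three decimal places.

Mn³⁺/Mn²⁺ is the cathode (higher E°), Cl₂/Cl⁻ the anode: E°cell = +1.50 − (+1.32) = +0.18 V, n = 2.
Overall: 2 Mn³⁺(aq) + 2 Cl⁻(aq) → 2 Mn²⁺(aq) + Cl₂(g)
Q = [Mn²⁺]^2·P(Cl₂) / ([Mn³⁺]^2·[Cl⁻]^2); log Q = 1.777.
E = E° − (0.0592/n) log Q = +0.18 − (0.0592/2)(1.777) = +0.127 V.

+0.127 V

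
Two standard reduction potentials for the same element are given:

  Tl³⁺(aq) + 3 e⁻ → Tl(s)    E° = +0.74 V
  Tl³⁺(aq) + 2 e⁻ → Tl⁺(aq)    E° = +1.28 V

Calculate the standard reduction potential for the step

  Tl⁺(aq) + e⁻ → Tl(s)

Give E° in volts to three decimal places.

-0.340 V

Sequential free energies add, so n₃E°₃ = n₁E°₁ + n₂E°₂.
With n₃ = 3, and the known step contributing 2×(+1.28) V, the unknown satisfies 1·E° = 3×(+0.74) − 2×(+1.28) = -0.340.
E° = -0.340 / 1 = -0.340 V.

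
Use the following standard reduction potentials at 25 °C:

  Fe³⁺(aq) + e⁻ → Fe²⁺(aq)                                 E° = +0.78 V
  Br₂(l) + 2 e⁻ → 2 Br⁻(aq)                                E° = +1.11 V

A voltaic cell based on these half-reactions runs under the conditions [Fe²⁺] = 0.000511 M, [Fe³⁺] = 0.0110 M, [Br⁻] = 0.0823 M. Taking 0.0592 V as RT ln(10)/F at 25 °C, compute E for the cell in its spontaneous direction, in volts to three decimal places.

+0.315 V

Br₂/Br⁻ is the cathode (higher E°), Fe³⁺/Fe²⁺ the anode: E°cell = +1.11 − (+0.78) = +0.33 V, n = 2.
Overall: Br₂(l) + 2 Fe²⁺(aq) → 2 Br⁻(aq) + 2 Fe³⁺(aq)
Q = [Br⁻]^2·[Fe³⁺]^2 / ([Fe²⁺]^2); log Q = 0.497.
E = E° − (0.0592/n) log Q = +0.33 − (0.0592/2)(0.497) = +0.315 V.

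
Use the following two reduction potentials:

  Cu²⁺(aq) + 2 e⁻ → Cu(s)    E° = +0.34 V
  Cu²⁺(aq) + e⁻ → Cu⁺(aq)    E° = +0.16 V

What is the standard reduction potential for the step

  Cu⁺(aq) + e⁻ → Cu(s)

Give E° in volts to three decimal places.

Sequential free energies add, so n₃E°₃ = n₁E°₁ + n₂E°₂.
With n₃ = 2, and the known step contributing 1×(+0.16) V, the unknown satisfies 1·E° = 2×(+0.34) − 1×(+0.16) = +0.520.
E° = +0.520 / 1 = +0.520 V.

+0.520 V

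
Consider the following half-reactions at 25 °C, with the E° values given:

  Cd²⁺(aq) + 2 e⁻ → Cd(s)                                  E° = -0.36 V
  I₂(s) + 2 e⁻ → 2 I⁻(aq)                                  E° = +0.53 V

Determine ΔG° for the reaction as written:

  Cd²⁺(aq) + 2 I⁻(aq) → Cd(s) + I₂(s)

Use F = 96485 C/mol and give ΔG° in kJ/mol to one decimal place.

+171.7 kJ/mol

As written, Cd²⁺/Cd is reduced (cathode) and I₂/I⁻ is oxidised (anode), so E°cell = (-0.36) − (+0.53) = -0.89 V.
Balancing electrons gives n = 2.
ΔG° = −nFE° = −(2)(96485)(-0.89) = 171,743 J = +171.7 kJ/mol.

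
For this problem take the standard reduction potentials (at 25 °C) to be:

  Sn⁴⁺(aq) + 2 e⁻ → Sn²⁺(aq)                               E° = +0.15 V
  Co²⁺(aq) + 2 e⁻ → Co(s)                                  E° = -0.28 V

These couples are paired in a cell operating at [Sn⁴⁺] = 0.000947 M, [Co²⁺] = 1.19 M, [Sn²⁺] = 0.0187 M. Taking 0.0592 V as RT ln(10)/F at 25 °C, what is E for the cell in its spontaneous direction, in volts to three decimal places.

Sn⁴⁺/Sn²⁺ is the cathode (higher E°), Co²⁺/Co the anode: E°cell = +0.15 − (-0.28) = +0.43 V, n = 2.
Overall: Sn⁴⁺(aq) + Co(s) → Sn²⁺(aq) + Co²⁺(aq)
Q = [Sn²⁺]·[Co²⁺] / ([Sn⁴⁺]); log Q = 1.371.
E = E° − (0.0592/n) log Q = +0.43 − (0.0592/2)(1.371) = +0.389 V.

+0.389 V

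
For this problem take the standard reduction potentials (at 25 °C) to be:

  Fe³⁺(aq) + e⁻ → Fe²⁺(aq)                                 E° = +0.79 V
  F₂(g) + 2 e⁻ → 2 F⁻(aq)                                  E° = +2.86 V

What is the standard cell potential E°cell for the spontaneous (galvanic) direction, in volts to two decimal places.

The F₂/F⁻ couple has the higher reduction potential, so it is the cathode; Fe³⁺/Fe²⁺ is oxidised at the anode.
E°cell = E°(cathode) − E°(anode) = (+2.86) − (+0.79) = +2.07 V.
Since E°cell > 0, the reaction is spontaneous under standard conditions.

+2.07 V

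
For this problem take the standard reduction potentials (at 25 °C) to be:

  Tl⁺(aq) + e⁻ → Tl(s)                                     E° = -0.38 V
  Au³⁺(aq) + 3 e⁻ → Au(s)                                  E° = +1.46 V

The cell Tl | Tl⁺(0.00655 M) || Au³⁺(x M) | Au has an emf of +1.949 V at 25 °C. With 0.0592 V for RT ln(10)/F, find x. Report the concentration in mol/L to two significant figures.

0.094 M

Au³⁺/Au is the cathode, Tl⁺/Tl the anode: E°cell = +1.84 V, n = 3.
Overall reaction: Au³⁺(aq) + 3 Tl(s) → Au(s) + 3 Tl⁺(aq); Q = [Tl⁺]^3/[Au³⁺]^1.
From E = E° − (0.0592/n) log Q: log Q = (E° − E)·n/0.0592 = (+1.84 − (+1.949))·3/0.0592 = -5.5236.
So 1·log[Au³⁺] = 3·log(0.00655) − log Q = -6.5513 − (-5.5236) = -1.0277; [Au³⁺] = 10^(-1.0277) ≈ 0.094 M.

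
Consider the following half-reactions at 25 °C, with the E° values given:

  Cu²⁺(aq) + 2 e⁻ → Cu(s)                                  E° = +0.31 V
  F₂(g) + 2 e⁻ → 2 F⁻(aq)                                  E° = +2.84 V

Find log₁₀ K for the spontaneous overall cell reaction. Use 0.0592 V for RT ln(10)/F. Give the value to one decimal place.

Cathode: F₂/F⁻; anode: Cu²⁺/Cu. E°cell = +2.53 V, n = 2.
log K = nE°cell / 0.0592 = (2)(+2.53) / 0.0592 = 85.5.

85.5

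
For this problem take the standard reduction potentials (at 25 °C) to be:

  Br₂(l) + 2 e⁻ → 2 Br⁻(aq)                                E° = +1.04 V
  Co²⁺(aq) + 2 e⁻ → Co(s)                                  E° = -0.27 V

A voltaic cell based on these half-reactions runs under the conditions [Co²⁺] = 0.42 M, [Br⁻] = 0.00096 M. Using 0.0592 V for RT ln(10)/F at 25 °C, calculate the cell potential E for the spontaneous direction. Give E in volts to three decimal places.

Br₂/Br⁻ is the cathode (higher E°), Co²⁺/Co the anode: E°cell = +1.04 − (-0.27) = +1.31 V, n = 2.
Overall: Br₂(l) + Co(s) → 2 Br⁻(aq) + Co²⁺(aq)
Q = [Br⁻]^2·[Co²⁺]; log Q = -6.412.
E = E° − (0.0592/n) log Q = +1.31 − (0.0592/2)(-6.412) = +1.500 V.

+1.500 V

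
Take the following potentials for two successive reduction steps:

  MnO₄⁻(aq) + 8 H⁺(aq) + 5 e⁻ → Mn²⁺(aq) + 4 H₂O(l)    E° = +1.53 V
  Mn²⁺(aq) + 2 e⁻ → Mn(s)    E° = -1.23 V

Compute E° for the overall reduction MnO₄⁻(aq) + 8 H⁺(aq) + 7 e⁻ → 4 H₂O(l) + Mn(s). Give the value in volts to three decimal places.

+0.741 V

Since ΔG° = −nFE° is additive over sequential reductions, n₃E°₃ = n₁E°₁ + n₂E°₂.
E°₃ = (5×+1.53 + 2×-1.23) / 7 = (+5.190) / 7 = +0.741 V.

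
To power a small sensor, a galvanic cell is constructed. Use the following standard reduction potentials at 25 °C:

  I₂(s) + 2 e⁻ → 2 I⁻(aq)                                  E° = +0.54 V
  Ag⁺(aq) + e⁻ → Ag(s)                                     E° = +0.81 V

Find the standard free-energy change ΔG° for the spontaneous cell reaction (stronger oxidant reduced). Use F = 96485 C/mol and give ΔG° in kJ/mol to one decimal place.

Ag⁺/Ag (E° = +0.81 V) is the cathode; I₂/I⁻ (E° = +0.54 V) is the anode, so E°cell = +0.27 V.
Balancing electrons gives n = 2 (lcm of 1 and 2).
ΔG° = −nFE° = −(2)(96485)(+0.27) = -52,102 J = -52.1 kJ/mol.

-52.1 kJ/mol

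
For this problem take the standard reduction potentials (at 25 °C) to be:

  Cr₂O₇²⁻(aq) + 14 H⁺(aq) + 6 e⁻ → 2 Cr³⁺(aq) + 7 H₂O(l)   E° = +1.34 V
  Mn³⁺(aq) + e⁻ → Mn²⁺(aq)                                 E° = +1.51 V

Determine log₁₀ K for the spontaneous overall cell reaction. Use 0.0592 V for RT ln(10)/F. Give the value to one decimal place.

17.2

Cathode: Mn³⁺/Mn²⁺; anode: Cr₂O₇²⁻/Cr³⁺. E°cell = +0.17 V, n = 6.
log K = nE°cell / 0.0592 = (6)(+0.17) / 0.0592 = 17.2.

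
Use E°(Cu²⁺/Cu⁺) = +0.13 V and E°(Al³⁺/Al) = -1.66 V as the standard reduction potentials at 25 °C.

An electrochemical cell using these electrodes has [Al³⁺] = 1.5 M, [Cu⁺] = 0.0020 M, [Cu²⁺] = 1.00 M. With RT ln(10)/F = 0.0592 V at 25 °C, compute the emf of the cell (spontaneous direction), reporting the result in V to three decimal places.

+1.946 V

Cu²⁺/Cu⁺ is the cathode (higher E°), Al³⁺/Al the anode: E°cell = +0.13 − (-1.66) = +1.79 V, n = 3.
Overall: 3 Cu²⁺(aq) + Al(s) → 3 Cu⁺(aq) + Al³⁺(aq)
Q = [Cu⁺]^3·[Al³⁺] / ([Cu²⁺]^3); log Q = -7.921.
E = E° − (0.0592/n) log Q = +1.79 − (0.0592/3)(-7.921) = +1.946 V.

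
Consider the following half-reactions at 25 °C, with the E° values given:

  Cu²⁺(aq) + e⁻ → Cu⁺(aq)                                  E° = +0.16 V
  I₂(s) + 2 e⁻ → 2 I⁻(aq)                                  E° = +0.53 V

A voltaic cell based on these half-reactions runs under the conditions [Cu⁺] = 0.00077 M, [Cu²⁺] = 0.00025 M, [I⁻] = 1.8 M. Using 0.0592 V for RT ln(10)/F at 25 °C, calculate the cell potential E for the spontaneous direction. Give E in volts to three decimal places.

I₂/I⁻ is the cathode (higher E°), Cu²⁺/Cu⁺ the anode: E°cell = +0.53 − (+0.16) = +0.37 V, n = 2.
Overall: I₂(s) + 2 Cu⁺(aq) → 2 I⁻(aq) + 2 Cu²⁺(aq)
Q = [I⁻]^2·[Cu²⁺]^2 / ([Cu⁺]^2); log Q = -0.467.
E = E° − (0.0592/n) log Q = +0.37 − (0.0592/2)(-0.467) = +0.384 V.

+0.384 V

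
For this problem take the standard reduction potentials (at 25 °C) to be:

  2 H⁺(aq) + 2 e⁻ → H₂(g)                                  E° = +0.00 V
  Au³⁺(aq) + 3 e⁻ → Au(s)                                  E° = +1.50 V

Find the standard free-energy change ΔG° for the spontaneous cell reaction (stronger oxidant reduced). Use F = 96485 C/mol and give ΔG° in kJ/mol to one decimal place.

-868.4 kJ/mol

Au³⁺/Au (E° = +1.50 V) is the cathode; H⁺/H₂ (E° = +0.00 V) is the anode, so E°cell = +1.50 V.
Balancing electrons gives n = 6 (lcm of 3 and 2).
ΔG° = −nFE° = −(6)(96485)(+1.50) = -868,365 J = -868.4 kJ/mol.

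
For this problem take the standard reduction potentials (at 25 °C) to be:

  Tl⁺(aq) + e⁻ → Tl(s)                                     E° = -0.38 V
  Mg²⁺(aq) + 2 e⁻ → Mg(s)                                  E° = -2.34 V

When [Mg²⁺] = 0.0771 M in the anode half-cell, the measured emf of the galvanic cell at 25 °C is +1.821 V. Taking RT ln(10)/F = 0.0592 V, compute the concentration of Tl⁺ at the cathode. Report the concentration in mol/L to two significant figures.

0.0012 M

Tl⁺/Tl is the cathode, Mg²⁺/Mg the anode: E°cell = +1.96 V, n = 2.
Overall reaction: 2 Tl⁺(aq) + Mg(s) → 2 Tl(s) + Mg²⁺(aq); Q = [Mg²⁺]^1/[Tl⁺]^2.
From E = E° − (0.0592/n) log Q: log Q = (E° − E)·n/0.0592 = (+1.96 − (+1.821))·2/0.0592 = 4.6959.
So 2·log[Tl⁺] = 1·log(0.0771) − log Q = -1.1129 − (4.6959) = -5.8088; log[Tl⁺] = -5.8088 / 2 = -2.9044; [Tl⁺] = 10^(-2.9044) ≈ 0.0012 M.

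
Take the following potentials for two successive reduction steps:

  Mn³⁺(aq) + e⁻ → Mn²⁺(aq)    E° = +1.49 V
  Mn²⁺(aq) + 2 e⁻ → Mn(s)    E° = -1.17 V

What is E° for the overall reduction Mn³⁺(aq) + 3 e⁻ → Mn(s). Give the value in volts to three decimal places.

-0.283 V

Adding the free-energy changes (−nFE°) of the two steps gives −n₃FE°₃ = −n₁FE°₁ − n₂FE°₂.
E°₃ = (1×+1.49 + 2×-1.17) / 3 = (-0.850) / 3 = -0.283 V.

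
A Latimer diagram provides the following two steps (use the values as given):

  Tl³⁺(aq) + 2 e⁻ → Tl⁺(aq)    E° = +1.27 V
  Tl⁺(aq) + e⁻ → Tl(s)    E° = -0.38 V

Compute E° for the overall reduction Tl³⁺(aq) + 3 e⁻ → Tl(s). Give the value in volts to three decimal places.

+0.720 V

Adding the free-energy changes (−nFE°) of the two steps gives −n₃FE°₃ = −n₁FE°₁ − n₂FE°₂.
E°₃ = (2×+1.27 + 1×-0.38) / 3 = (+2.160) / 3 = +0.720 V.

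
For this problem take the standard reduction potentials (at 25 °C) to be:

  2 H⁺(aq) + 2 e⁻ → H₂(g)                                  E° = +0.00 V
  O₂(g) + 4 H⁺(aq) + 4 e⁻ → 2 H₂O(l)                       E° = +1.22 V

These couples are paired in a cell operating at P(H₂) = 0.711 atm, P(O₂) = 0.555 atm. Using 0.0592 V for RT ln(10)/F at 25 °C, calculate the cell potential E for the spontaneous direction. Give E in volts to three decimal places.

+1.212 V

O₂/H₂O is the cathode (higher E°), H⁺/H₂ the anode: E°cell = +1.22 − (+0.00) = +1.22 V, n = 4.
Overall: O₂(g) + 2 H₂(g) → 2 H₂O(l)
Q = 1 / (P(O₂)·P(H₂)^2); log Q = 0.552.
E = E° − (0.0592/n) log Q = +1.22 − (0.0592/4)(0.552) = +1.212 V.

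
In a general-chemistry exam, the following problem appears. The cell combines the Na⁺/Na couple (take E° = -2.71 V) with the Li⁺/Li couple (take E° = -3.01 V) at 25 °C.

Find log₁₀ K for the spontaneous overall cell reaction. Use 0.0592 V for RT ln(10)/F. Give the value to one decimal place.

Cathode: Na⁺/Na; anode: Li⁺/Li. E°cell = +0.30 V, n = 1.
log K = nE°cell / 0.0592 = (1)(+0.30) / 0.0592 = 5.1.

5.1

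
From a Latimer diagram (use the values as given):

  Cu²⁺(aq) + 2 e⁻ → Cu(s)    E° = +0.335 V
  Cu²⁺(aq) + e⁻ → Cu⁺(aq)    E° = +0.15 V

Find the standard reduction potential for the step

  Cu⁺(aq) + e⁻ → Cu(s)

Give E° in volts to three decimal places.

Sequential free energies add, so n₃E°₃ = n₁E°₁ + n₂E°₂.
With n₃ = 2, and the known step contributing 1×(+0.15) V, the unknown satisfies 1·E° = 2×(+0.335) − 1×(+0.15) = +0.520.
E° = +0.520 / 1 = +0.520 V.

+0.520 V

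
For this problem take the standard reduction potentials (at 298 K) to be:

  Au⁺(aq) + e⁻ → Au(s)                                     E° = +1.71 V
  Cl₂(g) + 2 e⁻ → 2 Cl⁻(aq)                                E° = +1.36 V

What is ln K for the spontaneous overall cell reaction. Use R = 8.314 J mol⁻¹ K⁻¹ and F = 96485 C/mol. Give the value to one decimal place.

27.3

Cathode: Au⁺/Au; anode: Cl₂/Cl⁻. E°cell = (+1.71) − (+1.36) = +0.35 V, with n = 2.
ΔG° = −nFE° = −RT ln K, so ln K = nFE°/(RT) = (2)(96485)(+0.35) / ((8.314)(298)) = 27.260.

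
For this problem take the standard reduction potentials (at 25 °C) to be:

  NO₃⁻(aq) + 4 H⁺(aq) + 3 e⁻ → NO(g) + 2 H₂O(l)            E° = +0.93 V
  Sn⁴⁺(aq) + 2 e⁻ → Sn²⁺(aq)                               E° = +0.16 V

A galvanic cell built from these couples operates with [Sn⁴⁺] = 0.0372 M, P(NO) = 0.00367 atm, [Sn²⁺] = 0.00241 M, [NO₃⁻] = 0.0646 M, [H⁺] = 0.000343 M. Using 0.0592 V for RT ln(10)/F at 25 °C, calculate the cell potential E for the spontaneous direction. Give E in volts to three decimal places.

NO₃⁻/NO is the cathode (higher E°), Sn⁴⁺/Sn²⁺ the anode: E°cell = +0.93 − (+0.16) = +0.77 V, n = 6.
Overall: 2 NO₃⁻(aq) + 8 H⁺(aq) + 3 Sn²⁺(aq) → 2 NO(g) + 4 H₂O(l) + 3 Sn⁴⁺(aq)
Q = P(NO)^2·[Sn⁴⁺]^3 / ([NO₃⁻]^2·[H⁺]^8·[Sn²⁺]^3); log Q = 28.792.
E = E° − (0.0592/n) log Q = +0.77 − (0.0592/6)(28.792) = +0.486 V.

+0.486 V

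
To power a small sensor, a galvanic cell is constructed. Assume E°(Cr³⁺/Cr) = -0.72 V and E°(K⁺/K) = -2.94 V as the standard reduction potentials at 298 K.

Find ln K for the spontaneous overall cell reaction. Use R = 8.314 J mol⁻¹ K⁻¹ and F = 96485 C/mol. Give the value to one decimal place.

259.4

Cathode: Cr³⁺/Cr; anode: K⁺/K. E°cell = (-0.72) − (-2.94) = +2.22 V, with n = 3.
ΔG° = −nFE° = −RT ln K, so ln K = nFE°/(RT) = (3)(96485)(+2.22) / ((8.314)(298)) = 259.363.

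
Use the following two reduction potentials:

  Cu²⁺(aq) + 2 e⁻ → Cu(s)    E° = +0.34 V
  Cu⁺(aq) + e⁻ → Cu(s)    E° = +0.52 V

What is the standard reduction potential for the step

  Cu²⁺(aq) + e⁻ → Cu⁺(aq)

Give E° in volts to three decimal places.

+0.160 V

Sequential free energies add, so n₃E°₃ = n₁E°₁ + n₂E°₂.
With n₃ = 2, and the known step contributing 1×(+0.52) V, the unknown satisfies 1·E° = 2×(+0.34) − 1×(+0.52) = +0.160.
E° = +0.160 / 1 = +0.160 V.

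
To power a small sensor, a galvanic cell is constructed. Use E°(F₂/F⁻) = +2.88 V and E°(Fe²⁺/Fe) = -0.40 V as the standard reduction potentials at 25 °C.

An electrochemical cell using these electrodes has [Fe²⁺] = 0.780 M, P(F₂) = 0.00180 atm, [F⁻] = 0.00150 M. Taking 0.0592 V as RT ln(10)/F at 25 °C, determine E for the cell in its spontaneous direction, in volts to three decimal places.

+3.369 V

F₂/F⁻ is the cathode (higher E°), Fe²⁺/Fe the anode: E°cell = +2.88 − (-0.40) = +3.28 V, n = 2.
Overall: F₂(g) + Fe(s) → 2 F⁻(aq) + Fe²⁺(aq)
Q = [F⁻]^2·[Fe²⁺] / (P(F₂)); log Q = -3.011.
E = E° − (0.0592/n) log Q = +3.28 − (0.0592/2)(-3.011) = +3.369 V.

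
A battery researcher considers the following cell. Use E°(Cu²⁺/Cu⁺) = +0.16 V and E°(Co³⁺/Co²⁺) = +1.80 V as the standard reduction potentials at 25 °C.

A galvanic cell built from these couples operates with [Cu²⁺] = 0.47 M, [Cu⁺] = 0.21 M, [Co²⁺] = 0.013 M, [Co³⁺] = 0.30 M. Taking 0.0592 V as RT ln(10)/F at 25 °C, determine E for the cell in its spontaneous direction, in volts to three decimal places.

+1.700 V

Co³⁺/Co²⁺ is the cathode (higher E°), Cu²⁺/Cu⁺ the anode: E°cell = +1.80 − (+0.16) = +1.64 V, n = 1.
Overall: Co³⁺(aq) + Cu⁺(aq) → Co²⁺(aq) + Cu²⁺(aq)
Q = [Co²⁺]·[Cu²⁺] / ([Co³⁺]·[Cu⁺]); log Q = -1.013.
E = E° − (0.0592/n) log Q = +1.64 − (0.0592/1)(-1.013) = +1.700 V.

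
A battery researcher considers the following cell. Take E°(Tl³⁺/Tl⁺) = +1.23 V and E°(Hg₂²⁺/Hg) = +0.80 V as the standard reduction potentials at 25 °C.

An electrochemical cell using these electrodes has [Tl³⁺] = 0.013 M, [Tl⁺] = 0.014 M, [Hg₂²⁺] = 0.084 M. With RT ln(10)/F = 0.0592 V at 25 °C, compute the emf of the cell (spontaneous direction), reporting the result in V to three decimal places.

+0.461 V

Tl³⁺/Tl⁺ is the cathode (higher E°), Hg₂²⁺/Hg the anode: E°cell = +1.23 − (+0.80) = +0.43 V, n = 2.
Overall: Tl³⁺(aq) + 2 Hg(l) → Tl⁺(aq) + Hg₂²⁺(aq)
Q = [Tl⁺]·[Hg₂²⁺] / ([Tl³⁺]); log Q = -1.044.
E = E° − (0.0592/n) log Q = +0.43 − (0.0592/2)(-1.044) = +0.461 V.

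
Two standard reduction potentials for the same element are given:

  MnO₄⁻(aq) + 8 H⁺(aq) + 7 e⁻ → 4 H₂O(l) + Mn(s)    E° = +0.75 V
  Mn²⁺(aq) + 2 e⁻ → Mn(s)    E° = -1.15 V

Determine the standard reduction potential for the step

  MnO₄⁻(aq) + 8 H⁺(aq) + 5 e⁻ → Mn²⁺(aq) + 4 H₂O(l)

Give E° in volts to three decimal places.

+1.510 V

Sequential free energies add, so n₃E°₃ = n₁E°₁ + n₂E°₂.
With n₃ = 7, and the known step contributing 2×(-1.15) V, the unknown satisfies 5·E° = 7×(+0.75) − 2×(-1.15) = +7.550.
E° = +7.550 / 5 = +1.510 V.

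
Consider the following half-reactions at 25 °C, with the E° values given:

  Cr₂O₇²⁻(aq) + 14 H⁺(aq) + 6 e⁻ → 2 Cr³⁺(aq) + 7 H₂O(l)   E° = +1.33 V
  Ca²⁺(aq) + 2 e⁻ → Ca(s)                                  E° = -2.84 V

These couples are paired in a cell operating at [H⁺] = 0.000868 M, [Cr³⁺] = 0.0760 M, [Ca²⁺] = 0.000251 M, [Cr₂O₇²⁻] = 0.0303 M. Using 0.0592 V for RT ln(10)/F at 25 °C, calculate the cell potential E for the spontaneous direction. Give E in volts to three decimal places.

+3.861 V

Cr₂O₇²⁻/Cr³⁺ is the cathode (higher E°), Ca²⁺/Ca the anode: E°cell = +1.33 − (-2.84) = +4.17 V, n = 6.
Overall: Cr₂O₇²⁻(aq) + 14 H⁺(aq) + 3 Ca(s) → 2 Cr³⁺(aq) + 7 H₂O(l) + 3 Ca²⁺(aq)
Q = [Cr³⁺]^2·[Ca²⁺]^3 / ([Cr₂O₇²⁻]·[H⁺]^14); log Q = 31.340.
E = E° − (0.0592/n) log Q = +4.17 − (0.0592/6)(31.340) = +3.861 V.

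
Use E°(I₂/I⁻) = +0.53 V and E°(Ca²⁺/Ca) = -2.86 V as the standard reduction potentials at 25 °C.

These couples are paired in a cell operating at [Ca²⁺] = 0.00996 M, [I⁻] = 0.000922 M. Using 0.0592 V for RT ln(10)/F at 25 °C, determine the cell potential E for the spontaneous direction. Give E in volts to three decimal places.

I₂/I⁻ is the cathode (higher E°), Ca²⁺/Ca the anode: E°cell = +0.53 − (-2.86) = +3.39 V, n = 2.
Overall: I₂(s) + Ca(s) → 2 I⁻(aq) + Ca²⁺(aq)
Q = [I⁻]^2·[Ca²⁺]; log Q = -8.072.
E = E° − (0.0592/n) log Q = +3.39 − (0.0592/2)(-8.072) = +3.629 V.

+3.629 V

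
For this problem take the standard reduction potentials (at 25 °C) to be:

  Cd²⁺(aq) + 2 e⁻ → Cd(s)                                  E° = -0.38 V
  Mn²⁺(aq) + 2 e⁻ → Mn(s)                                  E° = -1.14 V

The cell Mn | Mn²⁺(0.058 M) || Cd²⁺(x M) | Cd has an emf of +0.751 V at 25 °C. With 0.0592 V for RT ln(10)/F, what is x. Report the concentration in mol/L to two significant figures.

0.029 M

Cd²⁺/Cd is the cathode, Mn²⁺/Mn the anode: E°cell = +0.76 V, n = 2.
Overall reaction: Cd²⁺(aq) + Mn(s) → Cd(s) + Mn²⁺(aq); Q = [Mn²⁺]^1/[Cd²⁺]^1.
From E = E° − (0.0592/n) log Q: log Q = (E° − E)·n/0.0592 = (+0.76 − (+0.751))·2/0.0592 = 0.3041.
So 1·log[Cd²⁺] = 1·log(0.058) − log Q = -1.2366 − (0.3041) = -1.5407; [Cd²⁺] = 10^(-1.5407) ≈ 0.029 M.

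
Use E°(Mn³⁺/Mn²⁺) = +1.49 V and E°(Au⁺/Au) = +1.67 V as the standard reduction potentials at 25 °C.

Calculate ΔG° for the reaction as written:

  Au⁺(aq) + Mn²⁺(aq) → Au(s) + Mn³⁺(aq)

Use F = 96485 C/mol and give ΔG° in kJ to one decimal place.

-17.4 kJ

As written, Au⁺/Au is reduced (cathode) and Mn³⁺/Mn²⁺ is oxidised (anode), so E°cell = (+1.67) − (+1.49) = +0.18 V.
Balancing electrons gives n = 1.
ΔG° = −nFE° = −(1)(96485)(+0.18) = -17,367 J = -17.4 kJ.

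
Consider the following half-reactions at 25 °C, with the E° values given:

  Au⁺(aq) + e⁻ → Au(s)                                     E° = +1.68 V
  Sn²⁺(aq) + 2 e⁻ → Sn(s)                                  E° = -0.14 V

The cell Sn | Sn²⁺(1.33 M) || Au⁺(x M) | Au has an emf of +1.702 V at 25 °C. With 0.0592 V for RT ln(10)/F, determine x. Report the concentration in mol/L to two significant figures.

Au⁺/Au is the cathode, Sn²⁺/Sn the anode: E°cell = +1.82 V, n = 2.
Overall reaction: 2 Au⁺(aq) + Sn(s) → 2 Au(s) + Sn²⁺(aq); Q = [Sn²⁺]^1/[Au⁺]^2.
From E = E° − (0.0592/n) log Q: log Q = (E° − E)·n/0.0592 = (+1.82 − (+1.702))·2/0.0592 = 3.9865.
So 2·log[Au⁺] = 1·log(1.33) − log Q = 0.1239 − (3.9865) = -3.8626; log[Au⁺] = -3.8626 / 2 = -1.9313; [Au⁺] = 10^(-1.9313) ≈ 0.012 M.

0.012 M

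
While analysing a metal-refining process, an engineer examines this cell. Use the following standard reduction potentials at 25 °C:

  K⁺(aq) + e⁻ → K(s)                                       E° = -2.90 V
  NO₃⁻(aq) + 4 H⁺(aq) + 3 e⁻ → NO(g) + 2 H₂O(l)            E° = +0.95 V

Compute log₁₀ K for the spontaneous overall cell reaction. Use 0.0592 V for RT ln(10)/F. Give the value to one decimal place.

195.1

Cathode: NO₃⁻/NO; anode: K⁺/K. E°cell = +3.85 V, n = 3.
log K = nE°cell / 0.0592 = (3)(+3.85) / 0.0592 = 195.1.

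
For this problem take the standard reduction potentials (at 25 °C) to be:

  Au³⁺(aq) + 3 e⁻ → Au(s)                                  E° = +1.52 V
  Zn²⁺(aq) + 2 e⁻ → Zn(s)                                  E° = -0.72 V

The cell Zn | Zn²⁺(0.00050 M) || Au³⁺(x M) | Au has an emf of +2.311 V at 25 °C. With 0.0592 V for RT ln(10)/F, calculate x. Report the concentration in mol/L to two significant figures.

Au³⁺/Au is the cathode, Zn²⁺/Zn the anode: E°cell = +2.24 V, n = 6.
Overall reaction: 2 Au³⁺(aq) + 3 Zn(s) → 2 Au(s) + 3 Zn²⁺(aq); Q = [Zn²⁺]^3/[Au³⁺]^2.
From E = E° − (0.0592/n) log Q: log Q = (E° − E)·n/0.0592 = (+2.24 − (+2.311))·6/0.0592 = -7.1959.
So 2·log[Au³⁺] = 3·log(0.0005) − log Q = -9.9031 − (-7.1959) = -2.7072; log[Au³⁺] = -2.7072 / 2 = -1.3536; [Au³⁺] = 10^(-1.3536) ≈ 0.044 M.

0.044 M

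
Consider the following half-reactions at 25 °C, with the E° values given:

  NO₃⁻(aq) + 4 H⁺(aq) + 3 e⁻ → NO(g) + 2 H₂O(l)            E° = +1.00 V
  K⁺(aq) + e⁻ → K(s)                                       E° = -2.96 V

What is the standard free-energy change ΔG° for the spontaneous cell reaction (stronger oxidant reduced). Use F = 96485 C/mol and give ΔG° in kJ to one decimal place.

-1146.2 kJ

NO₃⁻/NO (E° = +1.00 V) is the cathode; K⁺/K (E° = -2.96 V) is the anode, so E°cell = +3.96 V.
Balancing electrons gives n = 3 (lcm of 3 and 1).
ΔG° = −nFE° = −(3)(96485)(+3.96) = -1,146,242 J = -1146.2 kJ.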